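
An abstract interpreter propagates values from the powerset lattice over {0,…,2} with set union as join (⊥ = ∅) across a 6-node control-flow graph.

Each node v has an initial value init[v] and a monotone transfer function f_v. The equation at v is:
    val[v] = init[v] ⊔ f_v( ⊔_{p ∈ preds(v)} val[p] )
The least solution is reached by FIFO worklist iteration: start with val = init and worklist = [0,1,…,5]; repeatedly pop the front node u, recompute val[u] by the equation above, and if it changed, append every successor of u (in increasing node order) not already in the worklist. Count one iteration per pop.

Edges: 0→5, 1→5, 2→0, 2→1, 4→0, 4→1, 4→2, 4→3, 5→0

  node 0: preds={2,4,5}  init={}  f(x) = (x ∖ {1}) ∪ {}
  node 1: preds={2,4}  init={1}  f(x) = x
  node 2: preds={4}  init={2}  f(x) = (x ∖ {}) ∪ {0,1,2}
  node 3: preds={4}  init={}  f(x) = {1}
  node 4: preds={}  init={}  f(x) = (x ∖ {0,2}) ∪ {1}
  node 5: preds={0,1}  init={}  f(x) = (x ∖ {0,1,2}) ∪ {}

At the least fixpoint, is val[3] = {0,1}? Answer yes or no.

Trace (11 dequeues):
  [1] u=0 | in {2} | out {2} | prev {} | push {}
  [2] u=1 | in {2} | out {1,2} | prev {1} | push {}
  [3] u=2 | in {} | out {0,1,2} | prev {2} | push {0,1}
  [4] u=3 | in {} | out {1} | prev {} | push {}
  [5] u=4 | in {} | out {1} | prev {} | push {2,3}
  [6] u=5 | in {1,2} | out {} | ==
  [7] u=0 | in {0,1,2} | out {0,2} | prev {2} | push {5}
  [8] u=1 | in {0,1,2} | out {0,1,2} | prev {1,2} | push {}
  [9] u=2 | in {1} | out {0,1,2} | ==
  [10] u=3 | in {1} | out {1} | ==
  [11] u=5 | in {0,1,2} | out {} | ==

Converged values:
  [0] {0,2}
  [1] {0,1,2}
  [2] {0,1,2}
  [3] {1}
  [4] {1}
  [5] {}

no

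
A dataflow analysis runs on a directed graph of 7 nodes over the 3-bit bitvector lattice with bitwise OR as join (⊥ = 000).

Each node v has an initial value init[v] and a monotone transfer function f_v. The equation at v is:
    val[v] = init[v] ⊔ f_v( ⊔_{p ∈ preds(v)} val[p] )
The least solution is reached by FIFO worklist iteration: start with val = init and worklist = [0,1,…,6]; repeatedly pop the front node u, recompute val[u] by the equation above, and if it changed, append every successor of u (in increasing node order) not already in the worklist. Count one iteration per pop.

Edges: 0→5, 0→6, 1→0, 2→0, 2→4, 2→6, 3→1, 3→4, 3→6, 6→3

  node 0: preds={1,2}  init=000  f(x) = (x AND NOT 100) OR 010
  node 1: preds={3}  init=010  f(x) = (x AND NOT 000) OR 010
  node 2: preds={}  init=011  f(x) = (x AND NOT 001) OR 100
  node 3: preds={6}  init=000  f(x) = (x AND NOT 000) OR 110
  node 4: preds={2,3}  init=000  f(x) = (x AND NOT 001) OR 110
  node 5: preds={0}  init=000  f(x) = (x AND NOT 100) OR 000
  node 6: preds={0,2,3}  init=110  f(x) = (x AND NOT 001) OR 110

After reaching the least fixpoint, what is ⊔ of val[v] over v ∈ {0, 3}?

Iteration log — 10 steps:
  step 1. node 0  ⊔preds=011  new=011  old=000  +wl: 
  step 2. node 1  ⊔preds=000  new=010  stable
  step 3. node 2  ⊔preds=000  new=111  old=011  +wl: 0
  step 4. node 3  ⊔preds=110  new=110  old=000  +wl: 1
  step 5. node 4  ⊔preds=111  new=110  old=000  +wl: 
  step 6. node 5  ⊔preds=011  new=011  old=000  +wl: 
  step 7. node 6  ⊔preds=111  new=110  stable
  step 8. node 0  ⊔preds=111  new=011  stable
  step 9. node 1  ⊔preds=110  new=110  old=010  +wl: 0
  step 10. node 0  ⊔preds=111  new=011  stable

Least fixpoint reached:
  node 0: 011
  node 1: 110
  node 2: 111
  node 3: 110
  node 4: 110
  node 5: 011
  node 6: 110

111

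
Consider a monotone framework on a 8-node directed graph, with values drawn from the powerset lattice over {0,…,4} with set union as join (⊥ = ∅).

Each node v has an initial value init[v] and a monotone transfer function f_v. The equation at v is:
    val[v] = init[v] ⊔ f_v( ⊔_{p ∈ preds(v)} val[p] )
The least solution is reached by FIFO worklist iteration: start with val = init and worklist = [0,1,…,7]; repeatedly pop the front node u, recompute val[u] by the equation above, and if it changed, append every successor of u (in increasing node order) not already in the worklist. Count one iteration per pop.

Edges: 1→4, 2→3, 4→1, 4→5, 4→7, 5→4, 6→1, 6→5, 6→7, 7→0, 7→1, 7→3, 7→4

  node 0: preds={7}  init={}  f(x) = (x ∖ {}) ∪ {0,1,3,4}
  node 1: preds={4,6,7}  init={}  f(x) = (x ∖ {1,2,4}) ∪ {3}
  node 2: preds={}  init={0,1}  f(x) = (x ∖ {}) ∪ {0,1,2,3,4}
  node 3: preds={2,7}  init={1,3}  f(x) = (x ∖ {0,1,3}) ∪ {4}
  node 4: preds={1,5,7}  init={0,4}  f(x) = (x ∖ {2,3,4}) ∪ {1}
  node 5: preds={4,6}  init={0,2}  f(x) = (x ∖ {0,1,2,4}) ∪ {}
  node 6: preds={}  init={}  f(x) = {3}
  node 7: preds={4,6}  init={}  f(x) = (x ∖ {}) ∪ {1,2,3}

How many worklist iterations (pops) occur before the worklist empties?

13

Trace (13 dequeues):
  [1] u=0 | in {} | out {0,1,3,4} | prev {} | push {}
  [2] u=1 | in {0,4} | out {0,3} | prev {} | push {}
  [3] u=2 | in {} | out {0,1,2,3,4} | prev {0,1} | push {}
  [4] u=3 | in {0,1,2,3,4} | out {1,2,3,4} | prev {1,3} | push {}
  [5] u=4 | in {0,2,3} | out {0,1,4} | prev {0,4} | push {1}
  [6] u=5 | in {0,1,4} | out {0,2} | ==
  [7] u=6 | in {} | out {3} | prev {} | push {5}
  [8] u=7 | in {0,1,3,4} | out {0,1,2,3,4} | prev {} | push {0,3,4}
  [9] u=1 | in {0,1,2,3,4} | out {0,3} | ==
  [10] u=5 | in {0,1,3,4} | out {0,2,3} | prev {0,2} | push {}
  [11] u=0 | in {0,1,2,3,4} | out {0,1,2,3,4} | prev {0,1,3,4} | push {}
  [12] u=3 | in {0,1,2,3,4} | out {1,2,3,4} | ==
  [13] u=4 | in {0,1,2,3,4} | out {0,1,4} | ==

Converged values:
  [0] {0,1,2,3,4}
  [1] {0,3}
  [2] {0,1,2,3,4}
  [3] {1,2,3,4}
  [4] {0,1,4}
  [5] {0,2,3}
  [6] {3}
  [7] {0,1,2,3,4}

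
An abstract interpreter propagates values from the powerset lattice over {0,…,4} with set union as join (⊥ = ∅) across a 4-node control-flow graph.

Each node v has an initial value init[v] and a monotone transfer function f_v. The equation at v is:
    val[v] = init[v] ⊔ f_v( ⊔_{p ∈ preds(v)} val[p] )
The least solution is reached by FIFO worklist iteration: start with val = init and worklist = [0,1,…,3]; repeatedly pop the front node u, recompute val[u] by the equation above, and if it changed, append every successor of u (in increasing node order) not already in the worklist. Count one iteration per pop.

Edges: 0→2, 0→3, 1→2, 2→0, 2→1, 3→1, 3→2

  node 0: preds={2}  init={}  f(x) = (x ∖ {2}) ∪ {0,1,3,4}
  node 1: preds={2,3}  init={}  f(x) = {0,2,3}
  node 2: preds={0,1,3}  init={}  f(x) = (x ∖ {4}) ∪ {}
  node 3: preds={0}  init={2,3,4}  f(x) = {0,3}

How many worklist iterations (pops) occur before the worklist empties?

7

Iteration log — 7 steps:
  step 1. node 0  ⊔preds={}  new={0,1,3,4}  old={}  +wl: 
  step 2. node 1  ⊔preds={2,3,4}  new={0,2,3}  old={}  +wl: 
  step 3. node 2  ⊔preds={0,1,2,3,4}  new={0,1,2,3}  old={}  +wl: 0,1
  step 4. node 3  ⊔preds={0,1,3,4}  new={0,2,3,4}  old={2,3,4}  +wl: 2
  step 5. node 0  ⊔preds={0,1,2,3}  new={0,1,3,4}  stable
  step 6. node 1  ⊔preds={0,1,2,3,4}  new={0,2,3}  stable
  step 7. node 2  ⊔preds={0,1,2,3,4}  new={0,1,2,3}  stable

Least fixpoint reached:
  node 0: {0,1,3,4}
  node 1: {0,2,3}
  node 2: {0,1,2,3}
  node 3: {0,2,3,4}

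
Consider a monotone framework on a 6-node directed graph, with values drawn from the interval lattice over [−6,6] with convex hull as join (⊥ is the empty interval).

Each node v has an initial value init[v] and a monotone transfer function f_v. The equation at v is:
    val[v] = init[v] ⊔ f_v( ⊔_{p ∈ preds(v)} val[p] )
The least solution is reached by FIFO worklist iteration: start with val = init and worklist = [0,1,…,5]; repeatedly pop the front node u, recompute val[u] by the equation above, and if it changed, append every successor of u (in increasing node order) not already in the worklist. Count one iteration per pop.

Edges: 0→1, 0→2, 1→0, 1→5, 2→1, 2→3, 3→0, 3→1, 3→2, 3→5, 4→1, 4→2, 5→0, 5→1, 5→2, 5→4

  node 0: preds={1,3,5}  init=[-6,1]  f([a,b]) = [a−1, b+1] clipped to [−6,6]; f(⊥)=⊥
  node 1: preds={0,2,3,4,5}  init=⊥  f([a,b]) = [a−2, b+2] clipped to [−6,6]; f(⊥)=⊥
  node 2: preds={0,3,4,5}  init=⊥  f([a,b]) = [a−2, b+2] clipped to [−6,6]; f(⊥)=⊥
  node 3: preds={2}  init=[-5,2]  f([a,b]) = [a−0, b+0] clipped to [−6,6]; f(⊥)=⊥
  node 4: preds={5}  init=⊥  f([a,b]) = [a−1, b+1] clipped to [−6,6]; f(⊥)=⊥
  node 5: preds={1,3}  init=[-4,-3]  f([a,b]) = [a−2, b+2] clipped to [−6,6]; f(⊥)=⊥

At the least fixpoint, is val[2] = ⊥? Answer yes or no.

Worklist (18 pops):
  #1 pop 0: in=[-5,2] → [-6,3] (was [-6,1]); enqueue []
  #2 pop 1: in=[-6,3] → [-6,5] (was ⊥); enqueue [0]
  #3 pop 2: in=[-6,3] → [-6,5] (was ⊥); enqueue [1]
  #4 pop 3: in=[-6,5] → [-6,5] (was [-5,2]); enqueue [2]
  #5 pop 4: in=[-4,-3] → [-5,-2] (was ⊥); enqueue []
  #6 pop 5: in=[-6,5] → [-6,6] (was [-4,-3]); enqueue [4]
  #7 pop 0: in=[-6,6] → [-6,6] (was [-6,3]); enqueue []
  #8 pop 1: in=[-6,6] → [-6,6] (was [-6,5]); enqueue [0,5]
  #9 pop 2: in=[-6,6] → [-6,6] (was [-6,5]); enqueue [1,3]
  #10 pop 4: in=[-6,6] → [-6,6] (was [-5,-2]); enqueue [2]
  #11 pop 0: in=[-6,6] → [-6,6] (no change)
  #12 pop 5: in=[-6,6] → [-6,6] (no change)
  #13 pop 1: in=[-6,6] → [-6,6] (no change)
  #14 pop 3: in=[-6,6] → [-6,6] (was [-6,5]); enqueue [0,1,5]
  #15 pop 2: in=[-6,6] → [-6,6] (no change)
  #16 pop 0: in=[-6,6] → [-6,6] (no change)
  #17 pop 1: in=[-6,6] → [-6,6] (no change)
  #18 pop 5: in=[-6,6] → [-6,6] (no change)

Fixpoint:
  val[0] = [-6,6]
  val[1] = [-6,6]
  val[2] = [-6,6]
  val[3] = [-6,6]
  val[4] = [-6,6]
  val[5] = [-6,6]

no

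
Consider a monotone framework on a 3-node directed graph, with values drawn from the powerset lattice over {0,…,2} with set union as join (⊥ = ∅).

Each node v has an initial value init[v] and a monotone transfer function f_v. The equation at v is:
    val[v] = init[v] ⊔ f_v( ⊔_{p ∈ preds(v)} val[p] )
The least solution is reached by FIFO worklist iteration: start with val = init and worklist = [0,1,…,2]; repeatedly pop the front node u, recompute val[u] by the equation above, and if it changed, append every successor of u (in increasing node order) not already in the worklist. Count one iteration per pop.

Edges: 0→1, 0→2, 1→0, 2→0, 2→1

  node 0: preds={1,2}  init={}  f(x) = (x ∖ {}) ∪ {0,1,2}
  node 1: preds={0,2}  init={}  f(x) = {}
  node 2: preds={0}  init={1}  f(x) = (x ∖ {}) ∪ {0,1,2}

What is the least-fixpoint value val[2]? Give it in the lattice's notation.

{0,1,2}

Worklist (5 pops):
  #1 pop 0: in={1} → {0,1,2} (was {}); enqueue []
  #2 pop 1: in={0,1,2} → {} (no change)
  #3 pop 2: in={0,1,2} → {0,1,2} (was {1}); enqueue [0,1]
  #4 pop 0: in={0,1,2} → {0,1,2} (no change)
  #5 pop 1: in={0,1,2} → {} (no change)

Fixpoint:
  val[0] = {0,1,2}
  val[1] = {}
  val[2] = {0,1,2}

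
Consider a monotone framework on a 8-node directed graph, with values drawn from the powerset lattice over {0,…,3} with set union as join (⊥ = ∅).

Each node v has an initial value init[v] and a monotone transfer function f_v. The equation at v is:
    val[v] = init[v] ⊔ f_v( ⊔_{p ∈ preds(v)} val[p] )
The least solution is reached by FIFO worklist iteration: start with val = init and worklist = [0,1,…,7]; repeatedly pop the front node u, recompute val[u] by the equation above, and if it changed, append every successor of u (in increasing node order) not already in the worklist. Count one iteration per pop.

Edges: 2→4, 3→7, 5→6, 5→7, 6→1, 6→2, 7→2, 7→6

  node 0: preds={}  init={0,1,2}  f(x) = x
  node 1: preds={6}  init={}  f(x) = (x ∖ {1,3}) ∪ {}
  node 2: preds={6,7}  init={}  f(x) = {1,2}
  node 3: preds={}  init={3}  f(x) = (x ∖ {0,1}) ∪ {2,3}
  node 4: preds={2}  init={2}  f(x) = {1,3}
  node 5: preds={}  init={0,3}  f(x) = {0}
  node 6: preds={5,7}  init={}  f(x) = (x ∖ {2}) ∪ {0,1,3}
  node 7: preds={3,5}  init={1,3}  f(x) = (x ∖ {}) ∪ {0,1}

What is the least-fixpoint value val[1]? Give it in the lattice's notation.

{0}

Trace (11 dequeues):
  [1] u=0 | in {} | out {0,1,2} | ==
  [2] u=1 | in {} | out {} | ==
  [3] u=2 | in {1,3} | out {1,2} | prev {} | push {}
  [4] u=3 | in {} | out {2,3} | prev {3} | push {}
  [5] u=4 | in {1,2} | out {1,2,3} | prev {2} | push {}
  [6] u=5 | in {} | out {0,3} | ==
  [7] u=6 | in {0,1,3} | out {0,1,3} | prev {} | push {1,2}
  [8] u=7 | in {0,2,3} | out {0,1,2,3} | prev {1,3} | push {6}
  [9] u=1 | in {0,1,3} | out {0} | prev {} | push {}
  [10] u=2 | in {0,1,2,3} | out {1,2} | ==
  [11] u=6 | in {0,1,2,3} | out {0,1,3} | ==

Converged values:
  [0] {0,1,2}
  [1] {0}
  [2] {1,2}
  [3] {2,3}
  [4] {1,2,3}
  [5] {0,3}
  [6] {0,1,3}
  [7] {0,1,2,3}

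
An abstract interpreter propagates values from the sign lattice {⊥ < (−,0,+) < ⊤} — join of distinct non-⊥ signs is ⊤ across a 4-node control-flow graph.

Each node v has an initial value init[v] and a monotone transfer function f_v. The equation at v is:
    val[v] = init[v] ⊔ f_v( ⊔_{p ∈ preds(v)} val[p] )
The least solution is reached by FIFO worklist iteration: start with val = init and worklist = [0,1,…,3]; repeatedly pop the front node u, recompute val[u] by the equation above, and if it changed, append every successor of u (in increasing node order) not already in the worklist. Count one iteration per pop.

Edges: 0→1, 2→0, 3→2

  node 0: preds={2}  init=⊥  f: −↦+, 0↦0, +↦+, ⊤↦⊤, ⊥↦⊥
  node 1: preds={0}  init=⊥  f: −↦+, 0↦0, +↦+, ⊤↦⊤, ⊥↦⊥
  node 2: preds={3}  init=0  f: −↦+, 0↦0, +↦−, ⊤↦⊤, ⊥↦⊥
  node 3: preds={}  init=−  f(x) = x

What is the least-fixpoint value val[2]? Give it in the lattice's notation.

Worklist (6 pops):
  #1 pop 0: in=0 → 0 (was ⊥); enqueue []
  #2 pop 1: in=0 → 0 (was ⊥); enqueue []
  #3 pop 2: in=− → ⊤ (was 0); enqueue [0]
  #4 pop 3: in=⊥ → − (no change)
  #5 pop 0: in=⊤ → ⊤ (was 0); enqueue [1]
  #6 pop 1: in=⊤ → ⊤ (was 0); enqueue []

Fixpoint:
  val[0] = ⊤
  val[1] = ⊤
  val[2] = ⊤
  val[3] = −

⊤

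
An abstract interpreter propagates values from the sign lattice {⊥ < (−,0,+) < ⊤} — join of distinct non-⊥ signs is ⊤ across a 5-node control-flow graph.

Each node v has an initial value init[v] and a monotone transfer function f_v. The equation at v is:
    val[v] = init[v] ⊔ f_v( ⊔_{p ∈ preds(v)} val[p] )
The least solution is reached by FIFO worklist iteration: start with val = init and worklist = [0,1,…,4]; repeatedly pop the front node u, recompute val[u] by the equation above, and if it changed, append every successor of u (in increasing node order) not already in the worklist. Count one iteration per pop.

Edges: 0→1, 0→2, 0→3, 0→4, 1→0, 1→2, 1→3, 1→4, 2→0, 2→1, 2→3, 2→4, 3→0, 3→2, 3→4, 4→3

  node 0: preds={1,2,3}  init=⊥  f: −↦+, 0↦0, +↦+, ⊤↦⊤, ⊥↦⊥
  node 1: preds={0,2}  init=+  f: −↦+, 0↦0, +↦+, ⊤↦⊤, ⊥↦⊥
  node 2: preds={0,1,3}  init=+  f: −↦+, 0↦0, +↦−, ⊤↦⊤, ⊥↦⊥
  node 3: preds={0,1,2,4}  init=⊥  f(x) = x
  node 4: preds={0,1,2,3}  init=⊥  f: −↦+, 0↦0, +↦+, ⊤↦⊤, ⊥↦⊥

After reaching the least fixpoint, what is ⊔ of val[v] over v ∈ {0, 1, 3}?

Worklist (11 pops):
  #1 pop 0: in=+ → + (was ⊥); enqueue []
  #2 pop 1: in=+ → + (no change)
  #3 pop 2: in=+ → ⊤ (was +); enqueue [0,1]
  #4 pop 3: in=⊤ → ⊤ (was ⊥); enqueue [2]
  #5 pop 4: in=⊤ → ⊤ (was ⊥); enqueue [3]
  #6 pop 0: in=⊤ → ⊤ (was +); enqueue [4]
  #7 pop 1: in=⊤ → ⊤ (was +); enqueue [0]
  #8 pop 2: in=⊤ → ⊤ (no change)
  #9 pop 3: in=⊤ → ⊤ (no change)
  #10 pop 4: in=⊤ → ⊤ (no change)
  #11 pop 0: in=⊤ → ⊤ (no change)

Fixpoint:
  val[0] = ⊤
  val[1] = ⊤
  val[2] = ⊤
  val[3] = ⊤
  val[4] = ⊤

⊤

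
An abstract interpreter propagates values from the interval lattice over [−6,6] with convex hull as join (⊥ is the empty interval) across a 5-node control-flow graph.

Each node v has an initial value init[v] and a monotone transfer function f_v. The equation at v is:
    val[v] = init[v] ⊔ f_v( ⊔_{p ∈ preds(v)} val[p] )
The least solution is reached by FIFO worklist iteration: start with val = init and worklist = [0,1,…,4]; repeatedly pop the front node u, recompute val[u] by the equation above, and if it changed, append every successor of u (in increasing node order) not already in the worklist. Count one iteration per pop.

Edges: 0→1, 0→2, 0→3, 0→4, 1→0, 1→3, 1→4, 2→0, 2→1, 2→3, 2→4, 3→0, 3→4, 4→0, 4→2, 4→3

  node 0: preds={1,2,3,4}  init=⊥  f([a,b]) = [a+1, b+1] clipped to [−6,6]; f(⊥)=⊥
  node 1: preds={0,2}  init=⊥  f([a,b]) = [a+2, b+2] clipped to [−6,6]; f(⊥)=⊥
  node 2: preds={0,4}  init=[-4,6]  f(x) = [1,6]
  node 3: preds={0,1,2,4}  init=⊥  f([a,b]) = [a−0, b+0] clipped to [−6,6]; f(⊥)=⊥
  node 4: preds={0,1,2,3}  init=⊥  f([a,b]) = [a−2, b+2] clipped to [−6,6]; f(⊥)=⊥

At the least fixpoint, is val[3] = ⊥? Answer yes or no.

Trace (12 dequeues):
  [1] u=0 | in [-4,6] | out [-3,6] | prev ⊥ | push {}
  [2] u=1 | in [-4,6] | out [-2,6] | prev ⊥ | push {0}
  [3] u=2 | in [-3,6] | out [-4,6] | ==
  [4] u=3 | in [-4,6] | out [-4,6] | prev ⊥ | push {}
  [5] u=4 | in [-4,6] | out [-6,6] | prev ⊥ | push {2,3}
  [6] u=0 | in [-6,6] | out [-5,6] | prev [-3,6] | push {1,4}
  [7] u=2 | in [-6,6] | out [-4,6] | ==
  [8] u=3 | in [-6,6] | out [-6,6] | prev [-4,6] | push {0}
  [9] u=1 | in [-5,6] | out [-3,6] | prev [-2,6] | push {3}
  [10] u=4 | in [-6,6] | out [-6,6] | ==
  [11] u=0 | in [-6,6] | out [-5,6] | ==
  [12] u=3 | in [-6,6] | out [-6,6] | ==

Converged values:
  [0] [-5,6]
  [1] [-3,6]
  [2] [-4,6]
  [3] [-6,6]
  [4] [-6,6]

no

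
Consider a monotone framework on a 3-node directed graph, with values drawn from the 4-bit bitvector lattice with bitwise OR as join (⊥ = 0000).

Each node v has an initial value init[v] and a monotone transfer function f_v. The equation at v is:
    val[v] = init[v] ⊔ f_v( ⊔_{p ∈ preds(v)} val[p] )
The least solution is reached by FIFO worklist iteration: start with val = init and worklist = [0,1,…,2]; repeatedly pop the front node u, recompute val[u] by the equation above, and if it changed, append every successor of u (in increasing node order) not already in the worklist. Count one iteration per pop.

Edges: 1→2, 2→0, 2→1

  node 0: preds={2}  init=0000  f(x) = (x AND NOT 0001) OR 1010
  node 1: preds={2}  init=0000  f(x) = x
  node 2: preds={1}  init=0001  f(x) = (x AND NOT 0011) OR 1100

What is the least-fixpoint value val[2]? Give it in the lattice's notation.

Trace (6 dequeues):
  [1] u=0 | in 0001 | out 1010 | prev 0000 | push {}
  [2] u=1 | in 0001 | out 0001 | prev 0000 | push {}
  [3] u=2 | in 0001 | out 1101 | prev 0001 | push {0,1}
  [4] u=0 | in 1101 | out 1110 | prev 1010 | push {}
  [5] u=1 | in 1101 | out 1101 | prev 0001 | push {2}
  [6] u=2 | in 1101 | out 1101 | ==

Converged values:
  [0] 1110
  [1] 1101
  [2] 1101

1101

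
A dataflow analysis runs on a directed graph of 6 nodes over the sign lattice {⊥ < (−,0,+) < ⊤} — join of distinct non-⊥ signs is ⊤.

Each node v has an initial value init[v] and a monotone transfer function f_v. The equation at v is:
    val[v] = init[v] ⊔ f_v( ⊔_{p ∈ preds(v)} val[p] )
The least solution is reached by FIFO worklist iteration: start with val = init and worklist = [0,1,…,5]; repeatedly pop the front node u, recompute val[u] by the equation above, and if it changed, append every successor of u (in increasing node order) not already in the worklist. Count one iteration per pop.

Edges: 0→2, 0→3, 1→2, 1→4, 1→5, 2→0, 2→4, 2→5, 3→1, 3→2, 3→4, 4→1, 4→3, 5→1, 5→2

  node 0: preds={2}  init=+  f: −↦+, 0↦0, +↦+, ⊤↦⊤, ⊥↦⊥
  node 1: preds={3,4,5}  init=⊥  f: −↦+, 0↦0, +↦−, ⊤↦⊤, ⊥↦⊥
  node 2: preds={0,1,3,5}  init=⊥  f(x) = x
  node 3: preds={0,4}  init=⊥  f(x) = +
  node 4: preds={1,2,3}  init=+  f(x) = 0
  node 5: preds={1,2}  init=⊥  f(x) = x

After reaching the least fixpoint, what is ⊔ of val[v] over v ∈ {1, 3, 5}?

⊤

Worklist (12 pops):
  #1 pop 0: in=⊥ → + (no change)
  #2 pop 1: in=+ → − (was ⊥); enqueue []
  #3 pop 2: in=⊤ → ⊤ (was ⊥); enqueue [0]
  #4 pop 3: in=+ → + (was ⊥); enqueue [1,2]
  #5 pop 4: in=⊤ → ⊤ (was +); enqueue [3]
  #6 pop 5: in=⊤ → ⊤ (was ⊥); enqueue []
  #7 pop 0: in=⊤ → ⊤ (was +); enqueue []
  #8 pop 1: in=⊤ → ⊤ (was −); enqueue [4,5]
  #9 pop 2: in=⊤ → ⊤ (no change)
  #10 pop 3: in=⊤ → + (no change)
  #11 pop 4: in=⊤ → ⊤ (no change)
  #12 pop 5: in=⊤ → ⊤ (no change)

Fixpoint:
  val[0] = ⊤
  val[1] = ⊤
  val[2] = ⊤
  val[3] = +
  val[4] = ⊤
  val[5] = ⊤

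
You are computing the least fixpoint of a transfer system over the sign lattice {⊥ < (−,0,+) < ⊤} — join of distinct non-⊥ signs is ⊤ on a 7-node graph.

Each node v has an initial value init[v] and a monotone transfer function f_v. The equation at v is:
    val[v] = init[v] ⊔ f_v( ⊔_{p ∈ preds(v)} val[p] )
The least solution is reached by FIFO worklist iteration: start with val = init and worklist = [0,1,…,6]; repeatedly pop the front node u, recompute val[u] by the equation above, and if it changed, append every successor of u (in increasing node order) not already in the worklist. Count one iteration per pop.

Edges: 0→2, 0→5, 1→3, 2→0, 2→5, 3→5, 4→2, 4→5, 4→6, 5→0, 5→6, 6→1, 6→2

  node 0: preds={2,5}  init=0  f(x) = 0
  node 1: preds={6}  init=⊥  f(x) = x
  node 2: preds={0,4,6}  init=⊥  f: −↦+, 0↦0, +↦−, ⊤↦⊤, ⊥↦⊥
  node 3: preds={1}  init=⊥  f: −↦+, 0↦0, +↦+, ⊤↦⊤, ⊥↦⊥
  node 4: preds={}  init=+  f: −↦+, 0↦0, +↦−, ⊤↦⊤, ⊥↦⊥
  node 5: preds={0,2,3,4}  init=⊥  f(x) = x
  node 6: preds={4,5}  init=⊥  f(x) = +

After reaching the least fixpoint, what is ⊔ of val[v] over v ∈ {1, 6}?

Worklist (12 pops):
  #1 pop 0: in=⊥ → 0 (no change)
  #2 pop 1: in=⊥ → ⊥ (no change)
  #3 pop 2: in=⊤ → ⊤ (was ⊥); enqueue [0]
  #4 pop 3: in=⊥ → ⊥ (no change)
  #5 pop 4: in=⊥ → + (no change)
  #6 pop 5: in=⊤ → ⊤ (was ⊥); enqueue []
  #7 pop 6: in=⊤ → + (was ⊥); enqueue [1,2]
  #8 pop 0: in=⊤ → 0 (no change)
  #9 pop 1: in=+ → + (was ⊥); enqueue [3]
  #10 pop 2: in=⊤ → ⊤ (no change)
  #11 pop 3: in=+ → + (was ⊥); enqueue [5]
  #12 pop 5: in=⊤ → ⊤ (no change)

Fixpoint:
  val[0] = 0
  val[1] = +
  val[2] = ⊤
  val[3] = +
  val[4] = +
  val[5] = ⊤
  val[6] = +

+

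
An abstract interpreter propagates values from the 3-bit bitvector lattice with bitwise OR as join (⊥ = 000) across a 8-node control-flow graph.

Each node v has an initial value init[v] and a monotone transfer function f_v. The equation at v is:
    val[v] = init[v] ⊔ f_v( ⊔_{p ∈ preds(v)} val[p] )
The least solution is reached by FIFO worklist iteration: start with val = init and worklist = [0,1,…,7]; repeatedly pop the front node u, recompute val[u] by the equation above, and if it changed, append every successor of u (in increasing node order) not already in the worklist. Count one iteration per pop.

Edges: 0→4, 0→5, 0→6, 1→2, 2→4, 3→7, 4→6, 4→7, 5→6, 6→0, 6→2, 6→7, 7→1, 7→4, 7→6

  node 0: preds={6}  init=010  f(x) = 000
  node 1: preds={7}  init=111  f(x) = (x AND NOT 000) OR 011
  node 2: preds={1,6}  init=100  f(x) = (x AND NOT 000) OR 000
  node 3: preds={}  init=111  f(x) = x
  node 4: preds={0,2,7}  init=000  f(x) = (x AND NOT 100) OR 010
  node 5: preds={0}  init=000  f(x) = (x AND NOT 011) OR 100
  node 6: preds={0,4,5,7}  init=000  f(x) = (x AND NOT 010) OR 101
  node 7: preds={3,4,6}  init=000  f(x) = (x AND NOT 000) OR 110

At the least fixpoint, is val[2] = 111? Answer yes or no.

Worklist (13 pops):
  #1 pop 0: in=000 → 010 (no change)
  #2 pop 1: in=000 → 111 (no change)
  #3 pop 2: in=111 → 111 (was 100); enqueue []
  #4 pop 3: in=000 → 111 (no change)
  #5 pop 4: in=111 → 011 (was 000); enqueue []
  #6 pop 5: in=010 → 100 (was 000); enqueue []
  #7 pop 6: in=111 → 101 (was 000); enqueue [0,2]
  #8 pop 7: in=111 → 111 (was 000); enqueue [1,4,6]
  #9 pop 0: in=101 → 010 (no change)
  #10 pop 2: in=111 → 111 (no change)
  #11 pop 1: in=111 → 111 (no change)
  #12 pop 4: in=111 → 011 (no change)
  #13 pop 6: in=111 → 101 (no change)

Fixpoint:
  val[0] = 010
  val[1] = 111
  val[2] = 111
  val[3] = 111
  val[4] = 011
  val[5] = 100
  val[6] = 101
  val[7] = 111

yes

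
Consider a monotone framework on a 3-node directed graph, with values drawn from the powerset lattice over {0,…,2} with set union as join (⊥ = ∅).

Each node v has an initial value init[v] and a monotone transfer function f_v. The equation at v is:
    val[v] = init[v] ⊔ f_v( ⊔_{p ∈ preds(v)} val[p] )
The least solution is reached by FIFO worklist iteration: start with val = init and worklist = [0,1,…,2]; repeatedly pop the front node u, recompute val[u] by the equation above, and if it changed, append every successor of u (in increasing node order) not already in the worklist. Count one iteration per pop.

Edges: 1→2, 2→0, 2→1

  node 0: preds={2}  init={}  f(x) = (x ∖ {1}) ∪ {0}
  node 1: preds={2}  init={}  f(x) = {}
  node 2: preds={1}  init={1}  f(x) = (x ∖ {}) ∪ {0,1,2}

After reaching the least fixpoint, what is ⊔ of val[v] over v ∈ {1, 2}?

{0,1,2}

Worklist (5 pops):
  #1 pop 0: in={1} → {0} (was {}); enqueue []
  #2 pop 1: in={1} → {} (no change)
  #3 pop 2: in={} → {0,1,2} (was {1}); enqueue [0,1]
  #4 pop 0: in={0,1,2} → {0,2} (was {0}); enqueue []
  #5 pop 1: in={0,1,2} → {} (no change)

Fixpoint:
  val[0] = {0,2}
  val[1] = {}
  val[2] = {0,1,2}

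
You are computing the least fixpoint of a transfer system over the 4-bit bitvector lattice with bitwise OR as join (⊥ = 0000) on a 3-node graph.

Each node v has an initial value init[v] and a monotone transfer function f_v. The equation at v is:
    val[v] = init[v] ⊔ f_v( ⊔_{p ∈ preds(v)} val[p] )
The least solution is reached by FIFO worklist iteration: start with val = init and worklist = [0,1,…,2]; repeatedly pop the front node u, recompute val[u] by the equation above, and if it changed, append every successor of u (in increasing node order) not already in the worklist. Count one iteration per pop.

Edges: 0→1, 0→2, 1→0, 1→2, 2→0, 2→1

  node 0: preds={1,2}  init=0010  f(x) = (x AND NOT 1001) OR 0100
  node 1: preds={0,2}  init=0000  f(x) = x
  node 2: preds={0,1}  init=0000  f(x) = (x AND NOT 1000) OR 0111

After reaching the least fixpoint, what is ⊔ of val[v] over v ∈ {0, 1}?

Worklist (7 pops):
  #1 pop 0: in=0000 → 0110 (was 0010); enqueue []
  #2 pop 1: in=0110 → 0110 (was 0000); enqueue [0]
  #3 pop 2: in=0110 → 0111 (was 0000); enqueue [1]
  #4 pop 0: in=0111 → 0110 (no change)
  #5 pop 1: in=0111 → 0111 (was 0110); enqueue [0,2]
  #6 pop 0: in=0111 → 0110 (no change)
  #7 pop 2: in=0111 → 0111 (no change)

Fixpoint:
  val[0] = 0110
  val[1] = 0111
  val[2] = 0111

0111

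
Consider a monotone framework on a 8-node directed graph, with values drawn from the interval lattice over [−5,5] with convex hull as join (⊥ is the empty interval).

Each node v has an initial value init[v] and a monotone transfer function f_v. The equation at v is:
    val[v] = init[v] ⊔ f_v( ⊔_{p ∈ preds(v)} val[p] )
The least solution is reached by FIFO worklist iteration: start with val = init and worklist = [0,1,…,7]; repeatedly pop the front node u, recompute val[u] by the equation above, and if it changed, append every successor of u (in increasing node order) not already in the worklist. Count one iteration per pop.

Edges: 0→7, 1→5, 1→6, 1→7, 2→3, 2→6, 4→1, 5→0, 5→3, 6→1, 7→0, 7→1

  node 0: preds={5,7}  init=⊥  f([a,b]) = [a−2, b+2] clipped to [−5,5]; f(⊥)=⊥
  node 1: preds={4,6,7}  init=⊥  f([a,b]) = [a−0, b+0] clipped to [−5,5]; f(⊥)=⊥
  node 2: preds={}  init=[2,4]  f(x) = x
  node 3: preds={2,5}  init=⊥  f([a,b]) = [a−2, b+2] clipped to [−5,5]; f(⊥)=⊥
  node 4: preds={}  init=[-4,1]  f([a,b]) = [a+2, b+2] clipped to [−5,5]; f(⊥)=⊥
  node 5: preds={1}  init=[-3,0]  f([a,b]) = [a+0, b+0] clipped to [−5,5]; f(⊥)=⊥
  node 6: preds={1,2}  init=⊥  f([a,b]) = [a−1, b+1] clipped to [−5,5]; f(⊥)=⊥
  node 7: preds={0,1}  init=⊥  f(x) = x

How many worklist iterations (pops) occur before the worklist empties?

Iteration log — 18 steps:
  step 1. node 0  ⊔preds=[-3,0]  new=[-5,2]  old=⊥  +wl: 
  step 2. node 1  ⊔preds=[-4,1]  new=[-4,1]  old=⊥  +wl: 
  step 3. node 2  ⊔preds=⊥  new=[2,4]  stable
  step 4. node 3  ⊔preds=[-3,4]  new=[-5,5]  old=⊥  +wl: 
  step 5. node 4  ⊔preds=⊥  new=[-4,1]  stable
  step 6. node 5  ⊔preds=[-4,1]  new=[-4,1]  old=[-3,0]  +wl: 0,3
  step 7. node 6  ⊔preds=[-4,4]  new=[-5,5]  old=⊥  +wl: 1
  step 8. node 7  ⊔preds=[-5,2]  new=[-5,2]  old=⊥  +wl: 
  step 9. node 0  ⊔preds=[-5,2]  new=[-5,4]  old=[-5,2]  +wl: 7
  step 10. node 3  ⊔preds=[-4,4]  new=[-5,5]  stable
  step 11. node 1  ⊔preds=[-5,5]  new=[-5,5]  old=[-4,1]  +wl: 5,6
  step 12. node 7  ⊔preds=[-5,5]  new=[-5,5]  old=[-5,2]  +wl: 0,1
  step 13. node 5  ⊔preds=[-5,5]  new=[-5,5]  old=[-4,1]  +wl: 3
  step 14. node 6  ⊔preds=[-5,5]  new=[-5,5]  stable
  step 15. node 0  ⊔preds=[-5,5]  new=[-5,5]  old=[-5,4]  +wl: 7
  step 16. node 1  ⊔preds=[-5,5]  new=[-5,5]  stable
  step 17. node 3  ⊔preds=[-5,5]  new=[-5,5]  stable
  step 18. node 7  ⊔preds=[-5,5]  new=[-5,5]  stable

Least fixpoint reached:
  node 0: [-5,5]
  node 1: [-5,5]
  node 2: [2,4]
  node 3: [-5,5]
  node 4: [-4,1]
  node 5: [-5,5]
  node 6: [-5,5]
  node 7: [-5,5]

18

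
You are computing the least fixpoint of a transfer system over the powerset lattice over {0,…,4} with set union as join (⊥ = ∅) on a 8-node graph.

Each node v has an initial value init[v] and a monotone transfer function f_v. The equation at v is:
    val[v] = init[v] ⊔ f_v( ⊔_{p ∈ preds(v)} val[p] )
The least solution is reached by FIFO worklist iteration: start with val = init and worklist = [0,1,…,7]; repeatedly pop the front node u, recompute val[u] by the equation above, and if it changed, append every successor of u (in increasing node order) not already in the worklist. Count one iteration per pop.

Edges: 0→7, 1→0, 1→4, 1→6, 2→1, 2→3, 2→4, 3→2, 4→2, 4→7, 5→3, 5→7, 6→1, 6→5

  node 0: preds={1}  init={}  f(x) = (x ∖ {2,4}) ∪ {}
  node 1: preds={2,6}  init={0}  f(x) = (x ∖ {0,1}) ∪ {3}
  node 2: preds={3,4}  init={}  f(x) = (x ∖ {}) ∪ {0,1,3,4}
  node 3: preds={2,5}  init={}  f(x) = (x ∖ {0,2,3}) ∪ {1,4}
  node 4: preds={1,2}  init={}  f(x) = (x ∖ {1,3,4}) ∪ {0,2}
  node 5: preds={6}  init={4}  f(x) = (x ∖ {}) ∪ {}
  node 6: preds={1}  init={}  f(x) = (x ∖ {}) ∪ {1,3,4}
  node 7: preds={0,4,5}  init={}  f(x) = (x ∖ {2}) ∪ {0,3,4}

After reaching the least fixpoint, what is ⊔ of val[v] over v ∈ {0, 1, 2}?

Worklist (25 pops):
  #1 pop 0: in={0} → {0} (was {}); enqueue []
  #2 pop 1: in={} → {0,3} (was {0}); enqueue [0]
  #3 pop 2: in={} → {0,1,3,4} (was {}); enqueue [1]
  #4 pop 3: in={0,1,3,4} → {1,4} (was {}); enqueue [2]
  #5 pop 4: in={0,1,3,4} → {0,2} (was {}); enqueue []
  #6 pop 5: in={} → {4} (no change)
  #7 pop 6: in={0,3} → {0,1,3,4} (was {}); enqueue [5]
  #8 pop 7: in={0,2,4} → {0,3,4} (was {}); enqueue []
  #9 pop 0: in={0,3} → {0,3} (was {0}); enqueue [7]
  #10 pop 1: in={0,1,3,4} → {0,3,4} (was {0,3}); enqueue [0,4,6]
  #11 pop 2: in={0,1,2,4} → {0,1,2,3,4} (was {0,1,3,4}); enqueue [1,3]
  #12 pop 5: in={0,1,3,4} → {0,1,3,4} (was {4}); enqueue []
  #13 pop 7: in={0,1,2,3,4} → {0,1,3,4} (was {0,3,4}); enqueue []
  #14 pop 0: in={0,3,4} → {0,3} (no change)
  #15 pop 4: in={0,1,2,3,4} → {0,2} (no change)
  #16 pop 6: in={0,3,4} → {0,1,3,4} (no change)
  #17 pop 1: in={0,1,2,3,4} → {0,2,3,4} (was {0,3,4}); enqueue [0,4,6]
  #18 pop 3: in={0,1,2,3,4} → {1,4} (no change)
  #19 pop 0: in={0,2,3,4} → {0,3} (no change)
  #20 pop 4: in={0,1,2,3,4} → {0,2} (no change)
  #21 pop 6: in={0,2,3,4} → {0,1,2,3,4} (was {0,1,3,4}); enqueue [1,5]
  #22 pop 1: in={0,1,2,3,4} → {0,2,3,4} (no change)
  #23 pop 5: in={0,1,2,3,4} → {0,1,2,3,4} (was {0,1,3,4}); enqueue [3,7]
  #24 pop 3: in={0,1,2,3,4} → {1,4} (no change)
  #25 pop 7: in={0,1,2,3,4} → {0,1,3,4} (no change)

Fixpoint:
  val[0] = {0,3}
  val[1] = {0,2,3,4}
  val[2] = {0,1,2,3,4}
  val[3] = {1,4}
  val[4] = {0,2}
  val[5] = {0,1,2,3,4}
  val[6] = {0,1,2,3,4}
  val[7] = {0,1,3,4}

{0,1,2,3,4}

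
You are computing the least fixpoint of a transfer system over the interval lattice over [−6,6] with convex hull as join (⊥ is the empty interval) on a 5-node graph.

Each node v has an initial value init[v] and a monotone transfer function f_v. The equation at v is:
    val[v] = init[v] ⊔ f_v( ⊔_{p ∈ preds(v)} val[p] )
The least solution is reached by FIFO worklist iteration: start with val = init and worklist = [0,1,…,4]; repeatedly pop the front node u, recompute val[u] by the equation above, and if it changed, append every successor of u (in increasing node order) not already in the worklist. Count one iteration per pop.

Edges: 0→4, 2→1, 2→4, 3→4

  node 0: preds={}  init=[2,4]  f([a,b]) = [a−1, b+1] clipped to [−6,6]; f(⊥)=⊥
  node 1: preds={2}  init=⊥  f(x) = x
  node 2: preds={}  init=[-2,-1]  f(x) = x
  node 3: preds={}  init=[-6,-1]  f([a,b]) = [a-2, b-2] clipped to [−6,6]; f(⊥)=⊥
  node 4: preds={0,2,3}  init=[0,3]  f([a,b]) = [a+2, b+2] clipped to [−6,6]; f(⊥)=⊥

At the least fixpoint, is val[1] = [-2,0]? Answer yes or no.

no

Trace (5 dequeues):
  [1] u=0 | in ⊥ | out [2,4] | ==
  [2] u=1 | in [-2,-1] | out [-2,-1] | prev ⊥ | push {}
  [3] u=2 | in ⊥ | out [-2,-1] | ==
  [4] u=3 | in ⊥ | out [-6,-1] | ==
  [5] u=4 | in [-6,4] | out [-4,6] | prev [0,3] | push {}

Converged values:
  [0] [2,4]
  [1] [-2,-1]
  [2] [-2,-1]
  [3] [-6,-1]
  [4] [-4,6]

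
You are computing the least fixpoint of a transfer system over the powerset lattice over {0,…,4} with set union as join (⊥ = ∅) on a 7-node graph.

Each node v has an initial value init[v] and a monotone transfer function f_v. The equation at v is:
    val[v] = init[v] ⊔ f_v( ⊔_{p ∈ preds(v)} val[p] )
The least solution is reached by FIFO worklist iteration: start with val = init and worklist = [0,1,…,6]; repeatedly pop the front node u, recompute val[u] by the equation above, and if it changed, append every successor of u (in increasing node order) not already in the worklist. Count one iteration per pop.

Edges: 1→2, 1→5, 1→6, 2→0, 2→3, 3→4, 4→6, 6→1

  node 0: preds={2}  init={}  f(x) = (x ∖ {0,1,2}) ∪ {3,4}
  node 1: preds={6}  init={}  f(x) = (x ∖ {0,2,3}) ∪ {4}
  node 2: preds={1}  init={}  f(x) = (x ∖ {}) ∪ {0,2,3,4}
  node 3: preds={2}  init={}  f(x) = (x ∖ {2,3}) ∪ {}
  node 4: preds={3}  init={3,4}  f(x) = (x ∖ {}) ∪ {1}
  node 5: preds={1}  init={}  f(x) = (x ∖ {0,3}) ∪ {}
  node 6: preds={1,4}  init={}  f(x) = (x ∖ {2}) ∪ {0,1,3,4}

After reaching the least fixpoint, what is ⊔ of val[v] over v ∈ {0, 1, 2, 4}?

Worklist (15 pops):
  #1 pop 0: in={} → {3,4} (was {}); enqueue []
  #2 pop 1: in={} → {4} (was {}); enqueue []
  #3 pop 2: in={4} → {0,2,3,4} (was {}); enqueue [0]
  #4 pop 3: in={0,2,3,4} → {0,4} (was {}); enqueue []
  #5 pop 4: in={0,4} → {0,1,3,4} (was {3,4}); enqueue []
  #6 pop 5: in={4} → {4} (was {}); enqueue []
  #7 pop 6: in={0,1,3,4} → {0,1,3,4} (was {}); enqueue [1]
  #8 pop 0: in={0,2,3,4} → {3,4} (no change)
  #9 pop 1: in={0,1,3,4} → {1,4} (was {4}); enqueue [2,5,6]
  #10 pop 2: in={1,4} → {0,1,2,3,4} (was {0,2,3,4}); enqueue [0,3]
  #11 pop 5: in={1,4} → {1,4} (was {4}); enqueue []
  #12 pop 6: in={0,1,3,4} → {0,1,3,4} (no change)
  #13 pop 0: in={0,1,2,3,4} → {3,4} (no change)
  #14 pop 3: in={0,1,2,3,4} → {0,1,4} (was {0,4}); enqueue [4]
  #15 pop 4: in={0,1,4} → {0,1,3,4} (no change)

Fixpoint:
  val[0] = {3,4}
  val[1] = {1,4}
  val[2] = {0,1,2,3,4}
  val[3] = {0,1,4}
  val[4] = {0,1,3,4}
  val[5] = {1,4}
  val[6] = {0,1,3,4}

{0,1,2,3,4}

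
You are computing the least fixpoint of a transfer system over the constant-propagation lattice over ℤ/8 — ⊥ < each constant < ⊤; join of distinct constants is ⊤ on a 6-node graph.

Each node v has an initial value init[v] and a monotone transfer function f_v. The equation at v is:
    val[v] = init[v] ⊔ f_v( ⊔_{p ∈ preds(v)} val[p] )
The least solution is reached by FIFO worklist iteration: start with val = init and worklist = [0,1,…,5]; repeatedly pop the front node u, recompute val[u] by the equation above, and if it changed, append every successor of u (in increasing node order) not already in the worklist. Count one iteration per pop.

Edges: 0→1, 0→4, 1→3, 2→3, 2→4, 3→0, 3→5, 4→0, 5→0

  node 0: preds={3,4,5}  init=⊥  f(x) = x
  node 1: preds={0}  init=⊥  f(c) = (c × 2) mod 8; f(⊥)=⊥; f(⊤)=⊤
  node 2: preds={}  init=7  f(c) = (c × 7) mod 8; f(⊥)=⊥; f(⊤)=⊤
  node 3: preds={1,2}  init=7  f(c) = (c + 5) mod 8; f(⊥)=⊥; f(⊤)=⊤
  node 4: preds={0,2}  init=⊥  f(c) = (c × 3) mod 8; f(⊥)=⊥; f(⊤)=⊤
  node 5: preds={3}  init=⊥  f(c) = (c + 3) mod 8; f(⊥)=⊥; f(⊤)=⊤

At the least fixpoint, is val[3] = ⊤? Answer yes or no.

Trace (11 dequeues):
  [1] u=0 | in 7 | out 7 | prev ⊥ | push {}
  [2] u=1 | in 7 | out 6 | prev ⊥ | push {}
  [3] u=2 | in ⊥ | out 7 | ==
  [4] u=3 | in ⊤ | out ⊤ | prev 7 | push {0}
  [5] u=4 | in 7 | out 5 | prev ⊥ | push {}
  [6] u=5 | in ⊤ | out ⊤ | prev ⊥ | push {}
  [7] u=0 | in ⊤ | out ⊤ | prev 7 | push {1,4}
  [8] u=1 | in ⊤ | out ⊤ | prev 6 | push {3}
  [9] u=4 | in ⊤ | out ⊤ | prev 5 | push {0}
  [10] u=3 | in ⊤ | out ⊤ | ==
  [11] u=0 | in ⊤ | out ⊤ | ==

Converged values:
  [0] ⊤
  [1] ⊤
  [2] 7
  [3] ⊤
  [4] ⊤
  [5] ⊤

yes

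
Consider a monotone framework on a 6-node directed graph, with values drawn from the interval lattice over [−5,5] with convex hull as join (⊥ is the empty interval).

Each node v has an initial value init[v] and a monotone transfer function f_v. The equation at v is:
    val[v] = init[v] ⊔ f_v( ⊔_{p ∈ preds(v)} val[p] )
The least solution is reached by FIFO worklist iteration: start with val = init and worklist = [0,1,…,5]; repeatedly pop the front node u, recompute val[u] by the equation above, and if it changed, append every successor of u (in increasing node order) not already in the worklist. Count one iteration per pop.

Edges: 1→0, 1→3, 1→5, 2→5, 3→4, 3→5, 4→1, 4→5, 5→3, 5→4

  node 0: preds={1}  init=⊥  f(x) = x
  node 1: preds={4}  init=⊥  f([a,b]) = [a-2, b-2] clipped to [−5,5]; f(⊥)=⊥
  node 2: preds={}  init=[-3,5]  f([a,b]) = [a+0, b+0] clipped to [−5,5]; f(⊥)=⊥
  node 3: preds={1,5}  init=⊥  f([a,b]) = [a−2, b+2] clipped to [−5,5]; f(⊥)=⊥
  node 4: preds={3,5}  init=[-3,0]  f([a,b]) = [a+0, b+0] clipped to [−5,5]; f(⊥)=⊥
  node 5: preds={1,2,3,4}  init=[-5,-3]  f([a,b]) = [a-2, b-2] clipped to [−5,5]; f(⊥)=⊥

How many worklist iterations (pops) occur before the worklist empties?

15

Trace (15 dequeues):
  [1] u=0 | in ⊥ | out ⊥ | ==
  [2] u=1 | in [-3,0] | out [-5,-2] | prev ⊥ | push {0}
  [3] u=2 | in ⊥ | out [-3,5] | ==
  [4] u=3 | in [-5,-2] | out [-5,0] | prev ⊥ | push {}
  [5] u=4 | in [-5,0] | out [-5,0] | prev [-3,0] | push {1}
  [6] u=5 | in [-5,5] | out [-5,3] | prev [-5,-3] | push {3,4}
  [7] u=0 | in [-5,-2] | out [-5,-2] | prev ⊥ | push {}
  [8] u=1 | in [-5,0] | out [-5,-2] | ==
  [9] u=3 | in [-5,3] | out [-5,5] | prev [-5,0] | push {5}
  [10] u=4 | in [-5,5] | out [-5,5] | prev [-5,0] | push {1}
  [11] u=5 | in [-5,5] | out [-5,3] | ==
  [12] u=1 | in [-5,5] | out [-5,3] | prev [-5,-2] | push {0,3,5}
  [13] u=0 | in [-5,3] | out [-5,3] | prev [-5,-2] | push {}
  [14] u=3 | in [-5,3] | out [-5,5] | ==
  [15] u=5 | in [-5,5] | out [-5,3] | ==

Converged values:
  [0] [-5,3]
  [1] [-5,3]
  [2] [-3,5]
  [3] [-5,5]
  [4] [-5,5]
  [5] [-5,3]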